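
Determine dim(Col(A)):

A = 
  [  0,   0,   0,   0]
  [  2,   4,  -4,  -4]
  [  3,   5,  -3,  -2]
Row reduce:
Swap R1 ↔ R2
R3 → R3 - (3/2)·R1
Swap R2 ↔ R3
REF = 
  [  2,   4,  -4,  -4]
  [  0,  -1,   3,   4]
  [  0,   0,   0,   0]
Pivot columns: 1, 2 → 2 pivots.
dim(Col(A)) = number of pivot columns = 2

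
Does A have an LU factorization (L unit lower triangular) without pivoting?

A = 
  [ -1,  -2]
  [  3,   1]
Yes.
A[1,1] = -1 ≠ 0, so Gaussian elimination proceeds without a row swap: multiplier ℓ₂₁ = (3)/(-1) = -3, and U[2,2] = 1 - (-3)(-2) = -5.
L = 
  [  1,   0]
  [ -3,   1]
U = 
  [ -1,  -2]
  [  0,  -5]
Check row 2 of LU: [(-3)(-1), (-3)(-2) + (-5)] = [3, 1] = row 2 of A ✓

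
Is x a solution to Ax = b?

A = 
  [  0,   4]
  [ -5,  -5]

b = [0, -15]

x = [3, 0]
Yes

Ax = [0, -15] = b ✓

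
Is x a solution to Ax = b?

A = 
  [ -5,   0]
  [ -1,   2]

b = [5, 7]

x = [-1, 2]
No

Ax = [5, 5] ≠ b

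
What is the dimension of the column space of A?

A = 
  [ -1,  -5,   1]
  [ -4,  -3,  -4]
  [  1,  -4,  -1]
Row reduce:
R2 → R2 - (4)·R1
R3 → R3 + (1)·R1
R3 → R3 + (9/17)·R2
REF = 
  [    -1,     -5,      1]
  [     0,     17,     -8]
  [     0,      0, -72/17]
Pivot columns: 1, 2, 3 → 3 pivots.
dim(Col(A)) = number of pivot columns = 3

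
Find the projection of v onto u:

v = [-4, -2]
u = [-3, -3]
proj_u(v) = [-3, -3]

v·u = (-4)(-3) + (-2)(-3) = 18
u·u = (-3)² + (-3)² = 18
proj_u(v) = (v·u / u·u) × u = (18/18) × u = (1) × u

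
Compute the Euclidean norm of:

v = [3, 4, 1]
5.099

||v||₂ = √((3)² + (4)² + (1)²) = √26 = 5.099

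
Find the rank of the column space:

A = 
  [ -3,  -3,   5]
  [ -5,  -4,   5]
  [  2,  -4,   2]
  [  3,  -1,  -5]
Row reduce:
R2 → R2 - (5/3)·R1
R3 → R3 + (2/3)·R1
R4 → R4 + (1)·R1
R3 → R3 + (6)·R2
R4 → R4 + (4)·R2
R4 → R4 - (10/11)·R3
REF = 
  [   -3,    -3,     5]
  [    0,     1, -10/3]
  [    0,     0, -44/3]
  [    0,     0,     0]
Pivot columns: 1, 2, 3 → 3 pivots.
dim(Col(A)) = number of pivot columns = 3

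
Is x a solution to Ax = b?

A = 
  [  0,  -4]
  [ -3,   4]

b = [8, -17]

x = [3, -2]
Yes

Ax = [8, -17] = b ✓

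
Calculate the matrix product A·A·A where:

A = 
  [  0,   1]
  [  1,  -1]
A² = A·A:
A²[1,1] = (0)(0) + (1)(1) = 1
A²[1,2] = (0)(1) + (1)(-1) = -1
A²[2,1] = (1)(0) + (-1)(1) = -1
A²[2,2] = (1)(1) + (-1)(-1) = 2
A² = 
  [  1,  -1]
  [ -1,   2]

A^3 = A^2·A:
A^3[1,1] = (1)(0) + (-1)(1) = -1
A^3[1,2] = (1)(1) + (-1)(-1) = 2
A^3[2,1] = (-1)(0) + (2)(1) = 2
A^3[2,2] = (-1)(1) + (2)(-1) = -3
A^3 = 
  [ -1,   2]
  [  2,  -3]

Therefore
A^3 = 
  [ -1,   2]
  [  2,  -3]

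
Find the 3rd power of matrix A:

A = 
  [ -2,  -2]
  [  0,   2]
A² = A·A:
A²[1,1] = (-2)(-2) + (-2)(0) = 4
A²[1,2] = (-2)(-2) + (-2)(2) = 0
A²[2,1] = (0)(-2) + (2)(0) = 0
A²[2,2] = (0)(-2) + (2)(2) = 4
A² = 
  [  4,   0]
  [  0,   4]

A^3 = A^2·A:
A^3[1,1] = (4)(-2) + (0)(0) = -8
A^3[1,2] = (4)(-2) + (0)(2) = -8
A^3[2,1] = (0)(-2) + (4)(0) = 0
A^3[2,2] = (0)(-2) + (4)(2) = 8
A^3 = 
  [ -8,  -8]
  [  0,   8]

Therefore
A^3 = 
  [ -8,  -8]
  [  0,   8]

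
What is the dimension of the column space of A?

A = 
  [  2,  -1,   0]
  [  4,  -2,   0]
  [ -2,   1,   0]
dim(Col(A)) = 1

Row reduce:
R2 → R2 - (2)·R1
R3 → R3 + (1)·R1
REF = 
  [  2,  -1,   0]
  [  0,   0,   0]
  [  0,   0,   0]
Pivot columns: 1 → 1 pivot.
dim(Col(A)) = number of pivot columns = 1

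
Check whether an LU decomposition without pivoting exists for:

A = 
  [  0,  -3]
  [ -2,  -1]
No.
A[1,1] = 0 but A[2,1] = -2 ≠ 0. Any LU with L unit lower triangular has (LU)[1,1] = U[1,1] and (LU)[2,1] = L[2,1]·U[1,1]; matching A forces U[1,1] = 0, which then forces (LU)[2,1] = 0 ≠ -2. A row swap (pivoting) is required.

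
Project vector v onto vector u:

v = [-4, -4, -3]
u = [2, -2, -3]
proj_u(v) = [18/17, -18/17, -27/17]

v·u = (-4)(2) + (-4)(-2) + (-3)(-3) = 9
u·u = (2)² + (-2)² + (-3)² = 17
proj_u(v) = (v·u / u·u) × u = (9/17) × u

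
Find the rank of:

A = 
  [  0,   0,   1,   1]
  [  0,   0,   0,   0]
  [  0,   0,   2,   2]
rank(A) = 1

Row reduce:
R3 → R3 - (2)·R1
REF = 
  [  0,   0,   1,   1]
  [  0,   0,   0,   0]
  [  0,   0,   0,   0]
Pivot columns: 3 → 1 pivot.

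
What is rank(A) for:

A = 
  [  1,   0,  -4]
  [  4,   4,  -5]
Row reduce:
R2 → R2 - (4)·R1
REF = 
  [  1,   0,  -4]
  [  0,   4,  11]
Pivot columns: 1, 2 → 2 pivots.

rank(A) = 2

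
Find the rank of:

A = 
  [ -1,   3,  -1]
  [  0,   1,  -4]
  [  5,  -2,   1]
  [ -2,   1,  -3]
rank(A) = 3

Row reduce:
R3 → R3 + (5)·R1
R4 → R4 - (2)·R1
R3 → R3 - (13)·R2
R4 → R4 + (5)·R2
R4 → R4 + (7/16)·R3
REF = 
  [ -1,   3,  -1]
  [  0,   1,  -4]
  [  0,   0,  48]
  [  0,   0,   0]
Pivot columns: 1, 2, 3 → 3 pivots.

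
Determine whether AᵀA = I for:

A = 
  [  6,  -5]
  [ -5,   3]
No

AᵀA = 
  [ 61, -45]
  [-45,  34]
≠ I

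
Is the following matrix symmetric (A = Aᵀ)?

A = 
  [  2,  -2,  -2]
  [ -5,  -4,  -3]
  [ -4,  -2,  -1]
No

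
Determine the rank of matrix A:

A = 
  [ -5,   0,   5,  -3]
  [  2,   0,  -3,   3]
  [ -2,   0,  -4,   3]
Row reduce:
R2 → R2 + (2/5)·R1
R3 → R3 - (2/5)·R1
R3 → R3 - (6)·R2
REF = 
  [   -5,     0,     5,    -3]
  [    0,     0,    -1,   9/5]
  [    0,     0,     0, -33/5]
Pivot columns: 1, 3, 4 → 3 pivots.

rank(A) = 3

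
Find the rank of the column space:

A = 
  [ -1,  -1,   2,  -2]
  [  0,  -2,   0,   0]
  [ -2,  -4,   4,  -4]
Row reduce:
R3 → R3 - (2)·R1
R3 → R3 - (1)·R2
REF = 
  [ -1,  -1,   2,  -2]
  [  0,  -2,   0,   0]
  [  0,   0,   0,   0]
Pivot columns: 1, 2 → 2 pivots.
dim(Col(A)) = number of pivot columns = 2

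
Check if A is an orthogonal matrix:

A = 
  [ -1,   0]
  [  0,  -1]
Yes

AᵀA = 
  [  1,   0]
  [  0,   1]
= I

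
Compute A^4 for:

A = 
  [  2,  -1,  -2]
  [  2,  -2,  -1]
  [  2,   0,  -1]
A^4 = 
  [  2,   2,   5]
  [ -2,   6,   3]
  [ -6,   2,   9]

A² = A·A:
A²[1,1] = (2)(2) + (-1)(2) + (-2)(2) = -2
A²[1,2] = (2)(-1) + (-1)(-2) + (-2)(0) = 0
A²[1,3] = (2)(-2) + (-1)(-1) + (-2)(-1) = -1
A²[2,1] = (2)(2) + (-2)(2) + (-1)(2) = -2
A²[2,2] = (2)(-1) + (-2)(-2) + (-1)(0) = 2
A²[2,3] = (2)(-2) + (-2)(-1) + (-1)(-1) = -1
A²[3,1] = (2)(2) + (0)(2) + (-1)(2) = 2
A²[3,2] = (2)(-1) + (0)(-2) + (-1)(0) = -2
A²[3,3] = (2)(-2) + (0)(-1) + (-1)(-1) = -3
A² = 
  [ -2,   0,  -1]
  [ -2,   2,  -1]
  [  2,  -2,  -3]

A^3 = A^2·A:
A^3[1,1] = (-2)(2) + (0)(2) + (-1)(2) = -6
A^3[1,2] = (-2)(-1) + (0)(-2) + (-1)(0) = 2
A^3[1,3] = (-2)(-2) + (0)(-1) + (-1)(-1) = 5
A^3[2,1] = (-2)(2) + (2)(2) + (-1)(2) = -2
A^3[2,2] = (-2)(-1) + (2)(-2) + (-1)(0) = -2
A^3[2,3] = (-2)(-2) + (2)(-1) + (-1)(-1) = 3
A^3[3,1] = (2)(2) + (-2)(2) + (-3)(2) = -6
A^3[3,2] = (2)(-1) + (-2)(-2) + (-3)(0) = 2
A^3[3,3] = (2)(-2) + (-2)(-1) + (-3)(-1) = 1
A^3 = 
  [ -6,   2,   5]
  [ -2,  -2,   3]
  [ -6,   2,   1]

A^4 = A^3·A:
A^4[1,1] = (-6)(2) + (2)(2) + (5)(2) = 2
A^4[1,2] = (-6)(-1) + (2)(-2) + (5)(0) = 2
A^4[1,3] = (-6)(-2) + (2)(-1) + (5)(-1) = 5
A^4[2,1] = (-2)(2) + (-2)(2) + (3)(2) = -2
A^4[2,2] = (-2)(-1) + (-2)(-2) + (3)(0) = 6
A^4[2,3] = (-2)(-2) + (-2)(-1) + (3)(-1) = 3
A^4[3,1] = (-6)(2) + (2)(2) + (1)(2) = -6
A^4[3,2] = (-6)(-1) + (2)(-2) + (1)(0) = 2
A^4[3,3] = (-6)(-2) + (2)(-1) + (1)(-1) = 9
A^4 = 
  [  2,   2,   5]
  [ -2,   6,   3]
  [ -6,   2,   9]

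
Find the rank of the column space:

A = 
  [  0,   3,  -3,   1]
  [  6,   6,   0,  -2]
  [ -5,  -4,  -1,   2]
Row reduce:
Swap R1 ↔ R2
R3 → R3 + (5/6)·R1
R3 → R3 - (1/3)·R2
REF = 
  [  6,   6,   0,  -2]
  [  0,   3,  -3,   1]
  [  0,   0,   0,   0]
Pivot columns: 1, 2 → 2 pivots.
dim(Col(A)) = number of pivot columns = 2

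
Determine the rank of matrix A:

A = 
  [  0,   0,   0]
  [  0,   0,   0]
rank(A) = 0

Row reduce:
(no row operations needed)
REF = 
  [  0,   0,   0]
  [  0,   0,   0]
Pivot columns: none → 0 pivots.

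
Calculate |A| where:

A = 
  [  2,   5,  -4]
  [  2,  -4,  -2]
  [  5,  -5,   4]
-182

Cofactor expansion along row 1:
det(A) = (2)·((-4)(4) - (-2)(-5)) - (5)·((2)(4) - (-2)(5)) + (-4)·((2)(-5) - (-4)(5))
  = (2)(-26) - (5)(18) + (-4)(10)
  = -182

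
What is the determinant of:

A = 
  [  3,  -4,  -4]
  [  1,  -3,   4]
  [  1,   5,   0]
Cofactor expansion along row 1:
det(A) = (3)·((-3)(0) - (4)(5)) - (-4)·((1)(0) - (4)(1)) + (-4)·((1)(5) - (-3)(1))
  = (3)(-20) - (-4)(-4) + (-4)(8)
  = -108

det(A) = -108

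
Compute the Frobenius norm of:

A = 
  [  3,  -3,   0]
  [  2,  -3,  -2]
||A||_F = 5.916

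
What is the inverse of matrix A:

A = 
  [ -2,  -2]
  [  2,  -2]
det(A) = (-2)(-2) - (-2)(2) = 8
For a 2×2 matrix, A⁻¹ = (1/det(A)) · [[d, -b], [-c, a]]
    = (1/8) · [[-2, 2], [-2, -2]]

A⁻¹ = 
  [-1/4,  1/4]
  [-1/4, -1/4]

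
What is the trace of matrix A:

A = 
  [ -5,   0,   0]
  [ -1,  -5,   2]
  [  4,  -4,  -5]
-15

tr(A) = -5 + -5 + -5 = -15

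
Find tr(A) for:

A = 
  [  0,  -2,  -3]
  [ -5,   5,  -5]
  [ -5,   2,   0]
5

tr(A) = 0 + 5 + 0 = 5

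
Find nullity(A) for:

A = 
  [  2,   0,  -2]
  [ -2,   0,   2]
nullity(A) = 2

Row reduce:
R2 → R2 + (1)·R1
REF = 
  [  2,   0,  -2]
  [  0,   0,   0]
Pivot columns: 1 → 1 pivot.
rank(A) = 1, so nullity(A) = 3 - 1 = 2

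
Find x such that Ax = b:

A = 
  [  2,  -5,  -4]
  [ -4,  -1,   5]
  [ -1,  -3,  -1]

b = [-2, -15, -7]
Row reduce the augmented matrix [A|b]:
R2 → R2 + (2)·R1
R3 → R3 + (1/2)·R1
R3 → R3 - (1/2)·R2
REF = 
  [   2,   -5,   -4,   -2]
  [   0,  -11,   -3,  -19]
  [   0,    0, -3/2,  3/2]

Back-substitution:
x₃ = (3/2) / (-3/2) = -1
x₂ = (-19 - (-3)(-1)) / (-11) = 2
x₁ = (-2 - (-5)(2) - (-4)(-1)) / 2 = 2

x = [2, 2, -1]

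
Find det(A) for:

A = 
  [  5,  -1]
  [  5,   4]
For a 2×2 matrix, det = ad - bc = (5)(4) - (-1)(5) = 25

det(A) = 25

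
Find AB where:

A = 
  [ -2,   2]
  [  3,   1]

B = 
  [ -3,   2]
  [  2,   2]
AB = 
  [ 10,   0]
  [ -7,   8]

A is 2×2 and B is 2×2, so AB is 2×2. Each entry is (row of A)·(column of B):
AB[1,1] = (-2)(-3) + (2)(2) = 10
AB[1,2] = (-2)(2) + (2)(2) = 0
AB[2,1] = (3)(-3) + (1)(2) = -7
AB[2,2] = (3)(2) + (1)(2) = 8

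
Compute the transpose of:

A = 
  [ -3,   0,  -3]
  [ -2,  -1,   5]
Aᵀ = 
  [ -3,  -2]
  [  0,  -1]
  [ -3,   5]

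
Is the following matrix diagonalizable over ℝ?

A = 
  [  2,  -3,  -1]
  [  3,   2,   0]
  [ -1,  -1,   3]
No

Characteristic polynomial: det(λI - A) = λ³ - 7λ² + 24λ - 40
By the rational root theorem any rational root is an integer dividing 40; none of those is a root, so p(λ) has no rational roots and hence (being an irreducible cubic) no repeated roots.
Discriminant of the cubic: Δ = -4192
Δ < 0 ⇒ one real eigenvalue and a complex-conjugate pair: λ ≈ 3.401, 1.799 + 2.919i, 1.799 - 2.919i
Has complex eigenvalues (not diagonalizable over ℝ).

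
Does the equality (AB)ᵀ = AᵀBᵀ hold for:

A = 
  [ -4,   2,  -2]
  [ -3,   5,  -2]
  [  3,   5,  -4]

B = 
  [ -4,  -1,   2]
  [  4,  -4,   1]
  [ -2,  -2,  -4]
No

(AB)ᵀ = 
  [ 28,  36,  16]
  [  0, -13, -15]
  [  2,   7,  27]

AᵀBᵀ = 
  [ 25,  -1,   2]
  [ -3,  -7, -34]
  [  2,  -4,  24]

The two matrices differ, so (AB)ᵀ ≠ AᵀBᵀ in general. The correct identity is (AB)ᵀ = BᵀAᵀ.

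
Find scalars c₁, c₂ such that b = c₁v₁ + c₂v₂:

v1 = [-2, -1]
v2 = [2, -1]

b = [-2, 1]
c1 = 0, c2 = -1

b = 0·v1 + -1·v2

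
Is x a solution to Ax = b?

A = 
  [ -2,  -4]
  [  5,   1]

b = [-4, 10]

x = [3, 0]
No

Ax = [-6, 15] ≠ b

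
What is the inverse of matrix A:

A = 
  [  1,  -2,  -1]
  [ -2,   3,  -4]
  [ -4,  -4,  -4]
det(A) = (1)·((3)(-4) - (-4)(-4)) - (-2)·((-2)(-4) - (-4)(-4)) + (-1)·((-2)(-4) - (3)(-4))
  = (1)(-28) - (-2)(-8) + (-1)(20)
  = -64
det(A) = -64 ≠ 0, so A is invertible.

Cofactors Cᵢⱼ = (-1)ⁱ⁺ʲ·Mᵢⱼ:
C = 
  [-28,   8,  20]
  [ -4,  -8,  12]
  [ 11,   6,  -1]

adj(A) = Cᵀ:
adj(A) = 
  [-28,  -4,  11]
  [  8,  -8,   6]
  [ 20,  12,  -1]

A⁻¹ = (-1/64) · adj(A):
A⁻¹ = 
  [  7/16,   1/16, -11/64]
  [  -1/8,    1/8,  -3/32]
  [ -5/16,  -3/16,   1/64]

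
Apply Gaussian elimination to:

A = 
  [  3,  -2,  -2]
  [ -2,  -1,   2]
Row operations:
R2 → R2 + (2/3)·R1

Resulting echelon form:
REF = 
  [   3,   -2,   -2]
  [   0, -7/3,  2/3]

Rank = 2 (number of non-zero pivot rows).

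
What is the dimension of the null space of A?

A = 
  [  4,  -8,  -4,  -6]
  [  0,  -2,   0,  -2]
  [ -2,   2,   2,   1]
nullity(A) = 2

Row reduce:
R3 → R3 + (1/2)·R1
R3 → R3 - (1)·R2
REF = 
  [  4,  -8,  -4,  -6]
  [  0,  -2,   0,  -2]
  [  0,   0,   0,   0]
Pivot columns: 1, 2 → 2 pivots.
rank(A) = 2, so nullity(A) = 4 - 2 = 2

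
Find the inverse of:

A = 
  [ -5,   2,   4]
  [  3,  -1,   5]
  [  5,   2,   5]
det(A) = (-5)·((-1)(5) - (5)(2)) - (2)·((3)(5) - (5)(5)) + (4)·((3)(2) - (-1)(5))
  = (-5)(-15) - (2)(-10) + (4)(11)
  = 139
det(A) = 139 ≠ 0, so A is invertible.

Cofactors Cᵢⱼ = (-1)ⁱ⁺ʲ·Mᵢⱼ:
C = 
  [-15,  10,  11]
  [ -2, -45,  20]
  [ 14,  37,  -1]

adj(A) = Cᵀ:
adj(A) = 
  [-15,  -2,  14]
  [ 10, -45,  37]
  [ 11,  20,  -1]

A⁻¹ = (1/139) · adj(A):
A⁻¹ = 
  [-15/139,  -2/139,  14/139]
  [ 10/139, -45/139,  37/139]
  [ 11/139,  20/139,  -1/139]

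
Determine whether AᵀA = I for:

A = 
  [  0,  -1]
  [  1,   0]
Yes

AᵀA = 
  [  1,   0]
  [  0,   1]
= I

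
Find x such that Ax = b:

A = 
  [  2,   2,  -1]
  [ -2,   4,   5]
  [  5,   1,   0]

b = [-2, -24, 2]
Row reduce the augmented matrix [A|b]:
R2 → R2 + (1)·R1
R3 → R3 - (5/2)·R1
R3 → R3 + (2/3)·R2
REF = 
  [    2,     2,    -1,    -2]
  [    0,     6,     4,   -26]
  [    0,     0,  31/6, -31/3]

Back-substitution:
x₃ = (-31/3) / (31/6) = -2
x₂ = (-26 - (4)(-2)) / 6 = -3
x₁ = (-2 - (2)(-3) - (-1)(-2)) / 2 = 1

x = [1, -3, -2]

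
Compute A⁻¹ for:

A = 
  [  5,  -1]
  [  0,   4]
det(A) = (5)(4) - (-1)(0) = 20
For a 2×2 matrix, A⁻¹ = (1/det(A)) · [[d, -b], [-c, a]]
    = (1/20) · [[4, 1], [0, 5]]

A⁻¹ = 
  [ 1/5, 1/20]
  [   0,  1/4]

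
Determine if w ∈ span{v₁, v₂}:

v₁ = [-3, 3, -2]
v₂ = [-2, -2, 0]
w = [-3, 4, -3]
No

Form the augmented matrix and row-reduce:
[v₁|v₂|w] = 
  [ -3,  -2,  -3]
  [  3,  -2,   4]
  [ -2,   0,  -3]
R2 → R2 + (1)·R1
R3 → R3 - (2/3)·R1
R3 → R3 + (1/3)·R2
REF = 
  [  -3,   -2,   -3]
  [   0,   -4,    1]
  [   0,    0, -2/3]

Row 3 reads [0 0 | -2/3], i.e. 0 = -2/3, so the system is inconsistent and w ∉ span{v₁, v₂}.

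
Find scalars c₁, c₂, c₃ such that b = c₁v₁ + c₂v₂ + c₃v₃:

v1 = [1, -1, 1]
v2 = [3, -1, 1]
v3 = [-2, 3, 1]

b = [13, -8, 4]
c1 = 2, c2 = 3, c3 = -1

b = 2·v1 + 3·v2 + -1·v3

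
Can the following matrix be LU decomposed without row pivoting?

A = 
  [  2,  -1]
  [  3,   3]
Yes.
A[1,1] = 2 ≠ 0, so Gaussian elimination proceeds without a row swap: multiplier ℓ₂₁ = (3)/(2) = 3/2, and U[2,2] = 3 - (3/2)(-1) = 9/2.
L = 
  [  1,   0]
  [3/2,   1]
U = 
  [  2,  -1]
  [  0, 9/2]
Check row 2 of LU: [(3/2)(2), (3/2)(-1) + (9/2)] = [3, 3] = row 2 of A ✓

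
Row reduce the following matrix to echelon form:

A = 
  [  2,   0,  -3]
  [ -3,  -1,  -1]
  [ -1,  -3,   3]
Row operations:
R2 → R2 + (3/2)·R1
R3 → R3 + (1/2)·R1
R3 → R3 - (3)·R2

Resulting echelon form:
REF = 
  [    2,     0,    -3]
  [    0,    -1, -11/2]
  [    0,     0,    18]

Rank = 3 (number of non-zero pivot rows).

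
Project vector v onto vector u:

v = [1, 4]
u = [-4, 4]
proj_u(v) = [-3/2, 3/2]

v·u = (1)(-4) + (4)(4) = 12
u·u = (-4)² + (4)² = 32
proj_u(v) = (v·u / u·u) × u = (12/32) × u = (3/8) × u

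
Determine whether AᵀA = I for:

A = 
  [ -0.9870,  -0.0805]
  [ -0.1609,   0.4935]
No

AᵀA = 
  [  1.0001,   0]
  [  0,   0.2500]
≠ I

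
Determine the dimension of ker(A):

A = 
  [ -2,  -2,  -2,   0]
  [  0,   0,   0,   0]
nullity(A) = 3

Row reduce:
(no row operations needed)
REF = 
  [ -2,  -2,  -2,   0]
  [  0,   0,   0,   0]
Pivot columns: 1 → 1 pivot.
rank(A) = 1, so nullity(A) = 4 - 1 = 3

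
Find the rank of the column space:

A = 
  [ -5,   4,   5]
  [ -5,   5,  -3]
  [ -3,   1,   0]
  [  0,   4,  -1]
dim(Col(A)) = 3

Row reduce:
R2 → R2 - (1)·R1
R3 → R3 - (3/5)·R1
R3 → R3 + (7/5)·R2
R4 → R4 - (4)·R2
R4 → R4 + (155/71)·R3
REF = 
  [   -5,     4,     5]
  [    0,     1,    -8]
  [    0,     0, -71/5]
  [    0,     0,     0]
Pivot columns: 1, 2, 3 → 3 pivots.
dim(Col(A)) = number of pivot columns = 3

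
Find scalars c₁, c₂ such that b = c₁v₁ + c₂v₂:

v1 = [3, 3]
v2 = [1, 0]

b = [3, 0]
c1 = 0, c2 = 3

b = 0·v1 + 3·v2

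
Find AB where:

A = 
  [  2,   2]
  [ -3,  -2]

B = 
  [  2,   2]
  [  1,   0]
A is 2×2 and B is 2×2, so AB is 2×2. Each entry is (row of A)·(column of B):
AB[1,1] = (2)(2) + (2)(1) = 6
AB[1,2] = (2)(2) + (2)(0) = 4
AB[2,1] = (-3)(2) + (-2)(1) = -8
AB[2,2] = (-3)(2) + (-2)(0) = -6

AB = 
  [  6,   4]
  [ -8,  -6]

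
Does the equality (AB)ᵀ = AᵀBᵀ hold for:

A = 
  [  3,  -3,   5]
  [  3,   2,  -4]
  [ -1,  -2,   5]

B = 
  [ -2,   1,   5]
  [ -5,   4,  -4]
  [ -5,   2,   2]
No

(AB)ᵀ = 
  [-16,   4, -13]
  [  1,   3,   1]
  [ 37,  -1,  13]

AᵀBᵀ = 
  [ -8,   1, -11]
  [ -2,  31,  15]
  [ 11, -61, -23]

The two matrices differ, so (AB)ᵀ ≠ AᵀBᵀ in general. The correct identity is (AB)ᵀ = BᵀAᵀ.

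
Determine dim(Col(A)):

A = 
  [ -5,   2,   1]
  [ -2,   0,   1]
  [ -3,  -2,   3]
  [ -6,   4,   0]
Row reduce:
R2 → R2 - (2/5)·R1
R3 → R3 - (3/5)·R1
R4 → R4 - (6/5)·R1
R3 → R3 - (4)·R2
R4 → R4 + (2)·R2
REF = 
  [  -5,    2,    1]
  [   0, -4/5,  3/5]
  [   0,    0,    0]
  [   0,    0,    0]
Pivot columns: 1, 2 → 2 pivots.
dim(Col(A)) = number of pivot columns = 2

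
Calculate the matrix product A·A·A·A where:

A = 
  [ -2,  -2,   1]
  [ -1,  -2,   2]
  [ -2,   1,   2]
A² = A·A:
A²[1,1] = (-2)(-2) + (-2)(-1) + (1)(-2) = 4
A²[1,2] = (-2)(-2) + (-2)(-2) + (1)(1) = 9
A²[1,3] = (-2)(1) + (-2)(2) + (1)(2) = -4
A²[2,1] = (-1)(-2) + (-2)(-1) + (2)(-2) = 0
A²[2,2] = (-1)(-2) + (-2)(-2) + (2)(1) = 8
A²[2,3] = (-1)(1) + (-2)(2) + (2)(2) = -1
A²[3,1] = (-2)(-2) + (1)(-1) + (2)(-2) = -1
A²[3,2] = (-2)(-2) + (1)(-2) + (2)(1) = 4
A²[3,3] = (-2)(1) + (1)(2) + (2)(2) = 4
A² = 
  [  4,   9,  -4]
  [  0,   8,  -1]
  [ -1,   4,   4]

A^3 = A^2·A:
A^3[1,1] = (4)(-2) + (9)(-1) + (-4)(-2) = -9
A^3[1,2] = (4)(-2) + (9)(-2) + (-4)(1) = -30
A^3[1,3] = (4)(1) + (9)(2) + (-4)(2) = 14
A^3[2,1] = (0)(-2) + (8)(-1) + (-1)(-2) = -6
A^3[2,2] = (0)(-2) + (8)(-2) + (-1)(1) = -17
A^3[2,3] = (0)(1) + (8)(2) + (-1)(2) = 14
A^3[3,1] = (-1)(-2) + (4)(-1) + (4)(-2) = -10
A^3[3,2] = (-1)(-2) + (4)(-2) + (4)(1) = -2
A^3[3,3] = (-1)(1) + (4)(2) + (4)(2) = 15
A^3 = 
  [ -9, -30,  14]
  [ -6, -17,  14]
  [-10,  -2,  15]

A^4 = A^3·A:
A^4[1,1] = (-9)(-2) + (-30)(-1) + (14)(-2) = 20
A^4[1,2] = (-9)(-2) + (-30)(-2) + (14)(1) = 92
A^4[1,3] = (-9)(1) + (-30)(2) + (14)(2) = -41
A^4[2,1] = (-6)(-2) + (-17)(-1) + (14)(-2) = 1
A^4[2,2] = (-6)(-2) + (-17)(-2) + (14)(1) = 60
A^4[2,3] = (-6)(1) + (-17)(2) + (14)(2) = -12
A^4[3,1] = (-10)(-2) + (-2)(-1) + (15)(-2) = -8
A^4[3,2] = (-10)(-2) + (-2)(-2) + (15)(1) = 39
A^4[3,3] = (-10)(1) + (-2)(2) + (15)(2) = 16
A^4 = 
  [ 20,  92, -41]
  [  1,  60, -12]
  [ -8,  39,  16]

Therefore
A^4 = 
  [ 20,  92, -41]
  [  1,  60, -12]
  [ -8,  39,  16]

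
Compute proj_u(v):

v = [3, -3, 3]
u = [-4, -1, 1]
v·u = (3)(-4) + (-3)(-1) + (3)(1) = -6
u·u = (-4)² + (-1)² + (1)² = 18
proj_u(v) = (v·u / u·u) × u = (-6/18) × u = (-1/3) × u

proj_u(v) = [4/3, 1/3, -1/3]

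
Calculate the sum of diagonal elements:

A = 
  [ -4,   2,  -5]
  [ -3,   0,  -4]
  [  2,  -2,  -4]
-8

tr(A) = -4 + 0 + -4 = -8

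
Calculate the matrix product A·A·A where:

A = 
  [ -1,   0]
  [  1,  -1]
A^3 = 
  [ -1,   0]
  [  3,  -1]

A² = A·A:
A²[1,1] = (-1)(-1) + (0)(1) = 1
A²[1,2] = (-1)(0) + (0)(-1) = 0
A²[2,1] = (1)(-1) + (-1)(1) = -2
A²[2,2] = (1)(0) + (-1)(-1) = 1
A² = 
  [  1,   0]
  [ -2,   1]

A^3 = A^2·A:
A^3[1,1] = (1)(-1) + (0)(1) = -1
A^3[1,2] = (1)(0) + (0)(-1) = 0
A^3[2,1] = (-2)(-1) + (1)(1) = 3
A^3[2,2] = (-2)(0) + (1)(-1) = -1
A^3 = 
  [ -1,   0]
  [  3,  -1]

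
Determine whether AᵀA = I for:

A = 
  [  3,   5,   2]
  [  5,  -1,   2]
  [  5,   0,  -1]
No

AᵀA = 
  [ 59,  10,  11]
  [ 10,  26,   8]
  [ 11,   8,   9]
≠ I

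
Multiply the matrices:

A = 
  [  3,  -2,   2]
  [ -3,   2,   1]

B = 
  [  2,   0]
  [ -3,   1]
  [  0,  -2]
AB = 
  [ 12,  -6]
  [-12,   0]

A is 2×3 and B is 3×2, so AB is 2×2. Each entry is (row of A)·(column of B):
AB[1,1] = (3)(2) + (-2)(-3) + (2)(0) = 12
AB[1,2] = (3)(0) + (-2)(1) + (2)(-2) = -6
AB[2,1] = (-3)(2) + (2)(-3) + (1)(0) = -12
AB[2,2] = (-3)(0) + (2)(1) + (1)(-2) = 0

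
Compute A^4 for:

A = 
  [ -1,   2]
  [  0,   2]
A² = A·A:
A²[1,1] = (-1)(-1) + (2)(0) = 1
A²[1,2] = (-1)(2) + (2)(2) = 2
A²[2,1] = (0)(-1) + (2)(0) = 0
A²[2,2] = (0)(2) + (2)(2) = 4
A² = 
  [  1,   2]
  [  0,   4]

A^3 = A^2·A:
A^3[1,1] = (1)(-1) + (2)(0) = -1
A^3[1,2] = (1)(2) + (2)(2) = 6
A^3[2,1] = (0)(-1) + (4)(0) = 0
A^3[2,2] = (0)(2) + (4)(2) = 8
A^3 = 
  [ -1,   6]
  [  0,   8]

A^4 = A^3·A:
A^4[1,1] = (-1)(-1) + (6)(0) = 1
A^4[1,2] = (-1)(2) + (6)(2) = 10
A^4[2,1] = (0)(-1) + (8)(0) = 0
A^4[2,2] = (0)(2) + (8)(2) = 16
A^4 = 
  [  1,  10]
  [  0,  16]

Therefore
A^4 = 
  [  1,  10]
  [  0,  16]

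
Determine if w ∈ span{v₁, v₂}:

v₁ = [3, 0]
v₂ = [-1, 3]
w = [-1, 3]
Yes

Form the augmented matrix and row-reduce:
[v₁|v₂|w] = 
  [  3,  -1,  -1]
  [  0,   3,   3]
(already in echelon form — no row operations needed)

No row of the form [0 0 | nonzero], so the system is consistent. Back-substitution gives c₁ = 0, c₂ = 1: w = (0)·v₁ + (1)·v₂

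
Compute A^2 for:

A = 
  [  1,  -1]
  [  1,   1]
A² = A·A:
A²[1,1] = (1)(1) + (-1)(1) = 0
A²[1,2] = (1)(-1) + (-1)(1) = -2
A²[2,1] = (1)(1) + (1)(1) = 2
A²[2,2] = (1)(-1) + (1)(1) = 0
A² = 
  [  0,  -2]
  [  2,   0]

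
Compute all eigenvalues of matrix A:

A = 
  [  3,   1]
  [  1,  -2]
tr(A) = 1, det(A) = -7
Characteristic polynomial: λ² - tr(A)λ + det(A) = λ² - λ - 7
λ² - λ - 7 = 0  ⇒  λ = (1 ± √((-1)² - 4·(-7)))/2 = (1 ± √(29))/2
  = (1 + √29)/2,  (1 - √29)/2

λ = (1 + √29)/2, (1 - √29)/2  (≈ 3.193, -2.193)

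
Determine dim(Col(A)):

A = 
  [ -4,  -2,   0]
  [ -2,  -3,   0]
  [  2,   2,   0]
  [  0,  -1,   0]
dim(Col(A)) = 2

Row reduce:
R2 → R2 - (1/2)·R1
R3 → R3 + (1/2)·R1
R3 → R3 + (1/2)·R2
R4 → R4 - (1/2)·R2
REF = 
  [ -4,  -2,   0]
  [  0,  -2,   0]
  [  0,   0,   0]
  [  0,   0,   0]
Pivot columns: 1, 2 → 2 pivots.
dim(Col(A)) = number of pivot columns = 2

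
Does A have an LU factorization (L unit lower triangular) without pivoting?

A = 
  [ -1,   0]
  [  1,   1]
Yes.
A[1,1] = -1 ≠ 0, so Gaussian elimination proceeds without a row swap: multiplier ℓ₂₁ = (1)/(-1) = -1, and U[2,2] = 1 - (-1)(0) = 1.
L = 
  [  1,   0]
  [ -1,   1]
U = 
  [ -1,   0]
  [  0,   1]
Check row 2 of LU: [(-1)(-1), (-1)(0) + 1] = [1, 1] = row 2 of A ✓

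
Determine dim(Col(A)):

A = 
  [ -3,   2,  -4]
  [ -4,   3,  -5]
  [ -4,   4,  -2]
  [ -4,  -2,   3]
dim(Col(A)) = 3

Row reduce:
R2 → R2 - (4/3)·R1
R3 → R3 - (4/3)·R1
R4 → R4 - (4/3)·R1
R3 → R3 - (4)·R2
R4 → R4 + (14)·R2
R4 → R4 - (13/2)·R3
REF = 
  [ -3,   2,  -4]
  [  0, 1/3, 1/3]
  [  0,   0,   2]
  [  0,   0,   0]
Pivot columns: 1, 2, 3 → 3 pivots.
dim(Col(A)) = number of pivot columns = 3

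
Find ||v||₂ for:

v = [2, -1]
2.236

||v||₂ = √((2)² + (-1)²) = √5 = 2.236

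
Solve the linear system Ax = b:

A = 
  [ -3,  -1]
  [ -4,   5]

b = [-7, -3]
x = [2, 1]

Row reduce the augmented matrix [A|b]:
R2 → R2 - (4/3)·R1
REF = 
  [  -3,   -1,   -7]
  [   0, 19/3, 19/3]

Back-substitution:
x₂ = (19/3) / (19/3) = 1
x₁ = (-7 - (-1)(1)) / (-3) = 2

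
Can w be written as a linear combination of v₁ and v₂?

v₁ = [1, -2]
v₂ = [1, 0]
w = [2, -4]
Yes

Form the augmented matrix and row-reduce:
[v₁|v₂|w] = 
  [  1,   1,   2]
  [ -2,   0,  -4]
R2 → R2 + (2)·R1
REF = 
  [  1,   1,   2]
  [  0,   2,   0]

No row of the form [0 0 | nonzero], so the system is consistent. Back-substitution gives c₁ = 2, c₂ = 0: w = (2)·v₁ + (0)·v₂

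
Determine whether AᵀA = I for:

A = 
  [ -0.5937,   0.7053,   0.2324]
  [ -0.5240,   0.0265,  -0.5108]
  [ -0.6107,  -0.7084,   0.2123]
No

AᵀA = 
  [  1,   0,   0]
  [  0,   1,   0]
  [  0,   0,   0.3600]
≠ I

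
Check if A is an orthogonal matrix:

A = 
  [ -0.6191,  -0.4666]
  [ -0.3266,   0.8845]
No

AᵀA = 
  [  0.4900,   0]
  [  0,   1.0001]
≠ I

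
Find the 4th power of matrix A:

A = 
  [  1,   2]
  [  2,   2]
A^4 = 
  [ 61,  78]
  [ 78, 100]

A² = A·A:
A²[1,1] = (1)(1) + (2)(2) = 5
A²[1,2] = (1)(2) + (2)(2) = 6
A²[2,1] = (2)(1) + (2)(2) = 6
A²[2,2] = (2)(2) + (2)(2) = 8
A² = 
  [  5,   6]
  [  6,   8]

A^3 = A^2·A:
A^3[1,1] = (5)(1) + (6)(2) = 17
A^3[1,2] = (5)(2) + (6)(2) = 22
A^3[2,1] = (6)(1) + (8)(2) = 22
A^3[2,2] = (6)(2) + (8)(2) = 28
A^3 = 
  [ 17,  22]
  [ 22,  28]

A^4 = A^3·A:
A^4[1,1] = (17)(1) + (22)(2) = 61
A^4[1,2] = (17)(2) + (22)(2) = 78
A^4[2,1] = (22)(1) + (28)(2) = 78
A^4[2,2] = (22)(2) + (28)(2) = 100
A^4 = 
  [ 61,  78]
  [ 78, 100]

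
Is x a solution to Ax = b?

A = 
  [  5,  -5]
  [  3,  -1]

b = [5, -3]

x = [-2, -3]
Yes

Ax = [5, -3] = b ✓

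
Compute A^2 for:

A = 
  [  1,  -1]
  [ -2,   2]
A² = A·A:
A²[1,1] = (1)(1) + (-1)(-2) = 3
A²[1,2] = (1)(-1) + (-1)(2) = -3
A²[2,1] = (-2)(1) + (2)(-2) = -6
A²[2,2] = (-2)(-1) + (2)(2) = 6
A² = 
  [  3,  -3]
  [ -6,   6]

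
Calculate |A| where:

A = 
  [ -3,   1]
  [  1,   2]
For a 2×2 matrix, det = ad - bc = (-3)(2) - (1)(1) = -7

det(A) = -7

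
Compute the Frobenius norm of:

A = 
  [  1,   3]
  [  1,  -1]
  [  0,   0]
||A||_F = 3.464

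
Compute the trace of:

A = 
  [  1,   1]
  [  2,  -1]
0

tr(A) = 1 + -1 = 0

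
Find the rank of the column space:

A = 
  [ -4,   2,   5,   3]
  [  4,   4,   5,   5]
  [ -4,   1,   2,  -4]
dim(Col(A)) = 3

Row reduce:
R2 → R2 + (1)·R1
R3 → R3 - (1)·R1
R3 → R3 + (1/6)·R2
REF = 
  [   -4,     2,     5,     3]
  [    0,     6,    10,     8]
  [    0,     0,  -4/3, -17/3]
Pivot columns: 1, 2, 3 → 3 pivots.
dim(Col(A)) = number of pivot columns = 3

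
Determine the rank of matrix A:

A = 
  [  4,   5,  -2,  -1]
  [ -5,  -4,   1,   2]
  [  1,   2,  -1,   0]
rank(A) = 2

Row reduce:
R2 → R2 + (5/4)·R1
R3 → R3 - (1/4)·R1
R3 → R3 - (1/3)·R2
REF = 
  [   4,    5,   -2,   -1]
  [   0,  9/4, -3/2,  3/4]
  [   0,    0,    0,    0]
Pivot columns: 1, 2 → 2 pivots.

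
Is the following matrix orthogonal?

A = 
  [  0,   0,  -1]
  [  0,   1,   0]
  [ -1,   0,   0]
Yes

AᵀA = 
  [  1,   0,   0]
  [  0,   1,   0]
  [  0,   0,   1]
= I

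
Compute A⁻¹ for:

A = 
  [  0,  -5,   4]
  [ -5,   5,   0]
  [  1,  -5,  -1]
det(A) = (0)·((5)(-1) - (0)(-5)) - (-5)·((-5)(-1) - (0)(1)) + (4)·((-5)(-5) - (5)(1))
  = (0)(-5) - (-5)(5) + (4)(20)
  = 105
det(A) = 105 ≠ 0, so A is invertible.

Cofactors Cᵢⱼ = (-1)ⁱ⁺ʲ·Mᵢⱼ:
C = 
  [ -5,  -5,  20]
  [-25,  -4,  -5]
  [-20, -20, -25]

adj(A) = Cᵀ:
adj(A) = 
  [ -5, -25, -20]
  [ -5,  -4, -20]
  [ 20,  -5, -25]

A⁻¹ = (1/105) · adj(A):
A⁻¹ = 
  [ -1/21,  -5/21,  -4/21]
  [ -1/21, -4/105,  -4/21]
  [  4/21,  -1/21,  -5/21]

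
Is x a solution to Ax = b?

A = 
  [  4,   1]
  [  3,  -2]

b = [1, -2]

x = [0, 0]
No

Ax = [0, 0] ≠ b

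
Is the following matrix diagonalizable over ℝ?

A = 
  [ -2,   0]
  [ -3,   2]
Yes

tr(A) = 0, det(A) = -4
Characteristic polynomial: λ² - tr(A)λ + det(A) = λ² - 4
λ² - 4 = (λ + 2)(λ - 2)
Eigenvalues: 2, -2
λ=-2: alg. mult. = 1, geom. mult. = 2 - rank(A - (-2)I) = 2 - 1 = 1
λ=2: alg. mult. = 1, geom. mult. = 2 - rank(A - (2)I) = 2 - 1 = 1
Sum of geometric multiplicities equals n, so A has n independent eigenvectors.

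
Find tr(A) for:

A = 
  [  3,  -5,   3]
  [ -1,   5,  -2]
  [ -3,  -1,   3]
11

tr(A) = 3 + 5 + 3 = 11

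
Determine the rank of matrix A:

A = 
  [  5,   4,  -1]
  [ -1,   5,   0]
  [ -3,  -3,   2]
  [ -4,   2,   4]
Row reduce:
R2 → R2 + (1/5)·R1
R3 → R3 + (3/5)·R1
R4 → R4 + (4/5)·R1
R3 → R3 + (3/29)·R2
R4 → R4 - (26/29)·R2
R4 → R4 - (49/20)·R3
REF = 
  [    5,     4,    -1]
  [    0,  29/5,  -1/5]
  [    0,     0, 40/29]
  [    0,     0,     0]
Pivot columns: 1, 2, 3 → 3 pivots.

rank(A) = 3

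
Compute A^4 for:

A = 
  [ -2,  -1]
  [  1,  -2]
A^4 = 
  [ -7,  24]
  [-24,  -7]

A² = A·A:
A²[1,1] = (-2)(-2) + (-1)(1) = 3
A²[1,2] = (-2)(-1) + (-1)(-2) = 4
A²[2,1] = (1)(-2) + (-2)(1) = -4
A²[2,2] = (1)(-1) + (-2)(-2) = 3
A² = 
  [  3,   4]
  [ -4,   3]

A^3 = A^2·A:
A^3[1,1] = (3)(-2) + (4)(1) = -2
A^3[1,2] = (3)(-1) + (4)(-2) = -11
A^3[2,1] = (-4)(-2) + (3)(1) = 11
A^3[2,2] = (-4)(-1) + (3)(-2) = -2
A^3 = 
  [ -2, -11]
  [ 11,  -2]

A^4 = A^3·A:
A^4[1,1] = (-2)(-2) + (-11)(1) = -7
A^4[1,2] = (-2)(-1) + (-11)(-2) = 24
A^4[2,1] = (11)(-2) + (-2)(1) = -24
A^4[2,2] = (11)(-1) + (-2)(-2) = -7
A^4 = 
  [ -7,  24]
  [-24,  -7]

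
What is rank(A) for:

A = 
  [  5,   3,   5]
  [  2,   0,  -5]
rank(A) = 2

Row reduce:
R2 → R2 - (2/5)·R1
REF = 
  [   5,    3,    5]
  [   0, -6/5,   -7]
Pivot columns: 1, 2 → 2 pivots.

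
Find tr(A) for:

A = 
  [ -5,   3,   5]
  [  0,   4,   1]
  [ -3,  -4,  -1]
-2

tr(A) = -5 + 4 + -1 = -2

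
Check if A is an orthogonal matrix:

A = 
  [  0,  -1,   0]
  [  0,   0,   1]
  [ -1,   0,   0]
Yes

AᵀA = 
  [  1,   0,   0]
  [  0,   1,   0]
  [  0,   0,   1]
= I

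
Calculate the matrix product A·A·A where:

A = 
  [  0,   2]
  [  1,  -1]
A^3 = 
  [ -2,   6]
  [  3,  -5]

A² = A·A:
A²[1,1] = (0)(0) + (2)(1) = 2
A²[1,2] = (0)(2) + (2)(-1) = -2
A²[2,1] = (1)(0) + (-1)(1) = -1
A²[2,2] = (1)(2) + (-1)(-1) = 3
A² = 
  [  2,  -2]
  [ -1,   3]

A^3 = A^2·A:
A^3[1,1] = (2)(0) + (-2)(1) = -2
A^3[1,2] = (2)(2) + (-2)(-1) = 6
A^3[2,1] = (-1)(0) + (3)(1) = 3
A^3[2,2] = (-1)(2) + (3)(-1) = -5
A^3 = 
  [ -2,   6]
  [  3,  -5]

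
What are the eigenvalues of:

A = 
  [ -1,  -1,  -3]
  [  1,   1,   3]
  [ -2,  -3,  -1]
λ = 0, (-1 + i√11)/2, (-1 - i√11)/2  (≈ 0, -0.5 + 1.658i, -0.5 - 1.658i)

Characteristic polynomial: det(λI - A) = λ³ + λ² + 3λ
The constant term is 0, so λ = 0 is a root: p(λ) = λ(λ² + λ + 3)
λ² + λ + 3 = 0  ⇒  λ = (-1 ± √((1)² - 4·(3)))/2 = (-1 ± √(-11))/2
  = (-1 + i√11)/2,  (-1 - i√11)/2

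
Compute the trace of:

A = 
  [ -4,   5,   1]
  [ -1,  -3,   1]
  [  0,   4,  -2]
-9

tr(A) = -4 + -3 + -2 = -9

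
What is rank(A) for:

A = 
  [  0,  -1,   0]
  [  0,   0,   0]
Row reduce:
(no row operations needed)
REF = 
  [  0,  -1,   0]
  [  0,   0,   0]
Pivot columns: 2 → 1 pivot.

rank(A) = 1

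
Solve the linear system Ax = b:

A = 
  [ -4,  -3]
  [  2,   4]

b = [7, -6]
Row reduce the augmented matrix [A|b]:
R2 → R2 + (1/2)·R1
REF = 
  [  -4,   -3,    7]
  [   0,  5/2, -5/2]

Back-substitution:
x₂ = (-5/2) / (5/2) = -1
x₁ = (7 - (-3)(-1)) / (-4) = -1

x = [-1, -1]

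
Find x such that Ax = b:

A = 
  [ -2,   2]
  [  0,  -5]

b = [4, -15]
x = [1, 3]

Row reduce the augmented matrix [A|b]:
(already in echelon form)
REF = 
  [ -2,   2,   4]
  [  0,  -5, -15]

Back-substitution:
x₂ = (-15) / (-5) = 3
x₁ = (4 - (2)(3)) / (-2) = 1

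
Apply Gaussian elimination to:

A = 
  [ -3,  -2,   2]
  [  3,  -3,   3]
Row operations:
R2 → R2 + (1)·R1

Resulting echelon form:
REF = 
  [ -3,  -2,   2]
  [  0,  -5,   5]

Rank = 2 (number of non-zero pivot rows).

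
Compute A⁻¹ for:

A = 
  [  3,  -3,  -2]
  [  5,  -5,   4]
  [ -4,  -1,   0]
det(A) = (3)·((-5)(0) - (4)(-1)) - (-3)·((5)(0) - (4)(-4)) + (-2)·((5)(-1) - (-5)(-4))
  = (3)(4) - (-3)(16) + (-2)(-25)
  = 110
det(A) = 110 ≠ 0, so A is invertible.

Cofactors Cᵢⱼ = (-1)ⁱ⁺ʲ·Mᵢⱼ:
C = 
  [  4, -16, -25]
  [  2,  -8,  15]
  [-22, -22,   0]

adj(A) = Cᵀ:
adj(A) = 
  [  4,   2, -22]
  [-16,  -8, -22]
  [-25,  15,   0]

A⁻¹ = (1/110) · adj(A):
A⁻¹ = 
  [ 2/55,  1/55,  -1/5]
  [-8/55, -4/55,  -1/5]
  [-5/22,  3/22,     0]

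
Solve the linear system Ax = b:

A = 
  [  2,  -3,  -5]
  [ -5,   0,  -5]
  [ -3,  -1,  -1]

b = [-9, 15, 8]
x = [-3, 1, 0]

Row reduce the augmented matrix [A|b]:
R2 → R2 + (5/2)·R1
R3 → R3 + (3/2)·R1
R3 → R3 - (11/15)·R2
REF = 
  [    2,    -3,    -5,    -9]
  [    0, -15/2, -35/2, -15/2]
  [    0,     0,  13/3,     0]

Back-substitution:
x₃ = 0 / (13/3) = 0
x₂ = (-15/2 - (-35/2)(0)) / (-15/2) = 1
x₁ = (-9 - (-3)(1) - (-5)(0)) / 2 = -3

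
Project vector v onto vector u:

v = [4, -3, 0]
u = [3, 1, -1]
proj_u(v) = [27/11, 9/11, -9/11]

v·u = (4)(3) + (-3)(1) + (0)(-1) = 9
u·u = (3)² + (1)² + (-1)² = 11
proj_u(v) = (v·u / u·u) × u = (9/11) × u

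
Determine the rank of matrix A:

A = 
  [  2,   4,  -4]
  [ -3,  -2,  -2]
rank(A) = 2

Row reduce:
R2 → R2 + (3/2)·R1
REF = 
  [  2,   4,  -4]
  [  0,   4,  -8]
Pivot columns: 1, 2 → 2 pivots.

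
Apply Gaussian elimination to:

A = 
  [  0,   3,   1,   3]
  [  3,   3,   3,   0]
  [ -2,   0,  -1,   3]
Row operations:
Swap R1 ↔ R2
R3 → R3 + (2/3)·R1
R3 → R3 - (2/3)·R2

Resulting echelon form:
REF = 
  [  3,   3,   3,   0]
  [  0,   3,   1,   3]
  [  0,   0, 1/3,   1]

Rank = 3 (number of non-zero pivot rows).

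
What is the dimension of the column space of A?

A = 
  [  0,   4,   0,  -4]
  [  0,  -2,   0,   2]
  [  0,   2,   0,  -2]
Row reduce:
R2 → R2 + (1/2)·R1
R3 → R3 - (1/2)·R1
REF = 
  [  0,   4,   0,  -4]
  [  0,   0,   0,   0]
  [  0,   0,   0,   0]
Pivot columns: 2 → 1 pivot.
dim(Col(A)) = number of pivot columns = 1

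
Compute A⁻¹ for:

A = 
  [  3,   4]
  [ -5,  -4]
det(A) = (3)(-4) - (4)(-5) = 8
For a 2×2 matrix, A⁻¹ = (1/det(A)) · [[d, -b], [-c, a]]
    = (1/8) · [[-4, -4], [5, 3]]

A⁻¹ = 
  [-1/2, -1/2]
  [ 5/8,  3/8]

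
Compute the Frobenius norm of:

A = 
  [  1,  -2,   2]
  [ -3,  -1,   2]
||A||_F = 4.796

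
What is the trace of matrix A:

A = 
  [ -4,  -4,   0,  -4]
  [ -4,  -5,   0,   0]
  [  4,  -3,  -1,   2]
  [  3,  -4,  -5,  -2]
-12

tr(A) = -4 + -5 + -1 + -2 = -12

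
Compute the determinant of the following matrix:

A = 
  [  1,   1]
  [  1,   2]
1

For a 2×2 matrix, det = ad - bc = (1)(2) - (1)(1) = 1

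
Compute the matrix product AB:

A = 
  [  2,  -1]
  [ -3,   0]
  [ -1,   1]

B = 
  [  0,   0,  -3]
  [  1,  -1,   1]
AB = 
  [ -1,   1,  -7]
  [  0,   0,   9]
  [  1,  -1,   4]

A is 3×2 and B is 2×3, so AB is 3×3. Each entry is (row of A)·(column of B):
AB[1,1] = (2)(0) + (-1)(1) = -1
AB[1,2] = (2)(0) + (-1)(-1) = 1
AB[1,3] = (2)(-3) + (-1)(1) = -7
AB[2,1] = (-3)(0) + (0)(1) = 0
AB[2,2] = (-3)(0) + (0)(-1) = 0
AB[2,3] = (-3)(-3) + (0)(1) = 9
AB[3,1] = (-1)(0) + (1)(1) = 1
AB[3,2] = (-1)(0) + (1)(-1) = -1
AB[3,3] = (-1)(-3) + (1)(1) = 4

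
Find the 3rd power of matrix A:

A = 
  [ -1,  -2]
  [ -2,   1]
A^3 = 
  [ -5, -10]
  [-10,   5]

A² = A·A:
A²[1,1] = (-1)(-1) + (-2)(-2) = 5
A²[1,2] = (-1)(-2) + (-2)(1) = 0
A²[2,1] = (-2)(-1) + (1)(-2) = 0
A²[2,2] = (-2)(-2) + (1)(1) = 5
A² = 
  [  5,   0]
  [  0,   5]

A^3 = A^2·A:
A^3[1,1] = (5)(-1) + (0)(-2) = -5
A^3[1,2] = (5)(-2) + (0)(1) = -10
A^3[2,1] = (0)(-1) + (5)(-2) = -10
A^3[2,2] = (0)(-2) + (5)(1) = 5
A^3 = 
  [ -5, -10]
  [-10,   5]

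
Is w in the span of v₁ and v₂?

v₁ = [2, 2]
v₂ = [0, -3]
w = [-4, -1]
Yes

Form the augmented matrix and row-reduce:
[v₁|v₂|w] = 
  [  2,   0,  -4]
  [  2,  -3,  -1]
R2 → R2 - (1)·R1
REF = 
  [  2,   0,  -4]
  [  0,  -3,   3]

No row of the form [0 0 | nonzero], so the system is consistent. Back-substitution gives c₁ = -2, c₂ = -1: w = (-2)·v₁ + (-1)·v₂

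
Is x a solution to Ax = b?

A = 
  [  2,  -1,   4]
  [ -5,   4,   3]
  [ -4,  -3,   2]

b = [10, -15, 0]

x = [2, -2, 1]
Yes

Ax = [10, -15, 0] = b ✓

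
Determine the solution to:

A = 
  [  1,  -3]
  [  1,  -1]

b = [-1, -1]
Row reduce the augmented matrix [A|b]:
R2 → R2 - (1)·R1
REF = 
  [  1,  -3,  -1]
  [  0,   2,   0]

Back-substitution:
x₂ = 0 / 2 = 0
x₁ = (-1 - (-3)(0)) / 1 = -1

x = [-1, 0]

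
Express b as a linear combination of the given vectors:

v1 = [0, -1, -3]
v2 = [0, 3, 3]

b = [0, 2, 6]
c1 = -2, c2 = 0

b = -2·v1 + 0·v2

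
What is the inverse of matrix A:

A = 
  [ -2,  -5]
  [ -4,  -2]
det(A) = (-2)(-2) - (-5)(-4) = -16
For a 2×2 matrix, A⁻¹ = (1/det(A)) · [[d, -b], [-c, a]]
    = (-1/16) · [[-2, 5], [4, -2]]

A⁻¹ = 
  [  1/8, -5/16]
  [ -1/4,   1/8]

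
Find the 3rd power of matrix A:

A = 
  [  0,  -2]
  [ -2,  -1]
A² = A·A:
A²[1,1] = (0)(0) + (-2)(-2) = 4
A²[1,2] = (0)(-2) + (-2)(-1) = 2
A²[2,1] = (-2)(0) + (-1)(-2) = 2
A²[2,2] = (-2)(-2) + (-1)(-1) = 5
A² = 
  [  4,   2]
  [  2,   5]

A^3 = A^2·A:
A^3[1,1] = (4)(0) + (2)(-2) = -4
A^3[1,2] = (4)(-2) + (2)(-1) = -10
A^3[2,1] = (2)(0) + (5)(-2) = -10
A^3[2,2] = (2)(-2) + (5)(-1) = -9
A^3 = 
  [ -4, -10]
  [-10,  -9]

Therefore
A^3 = 
  [ -4, -10]
  [-10,  -9]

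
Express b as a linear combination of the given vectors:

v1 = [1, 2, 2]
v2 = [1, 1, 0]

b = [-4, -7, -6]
c1 = -3, c2 = -1

b = -3·v1 + -1·v2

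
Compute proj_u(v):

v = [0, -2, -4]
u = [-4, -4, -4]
proj_u(v) = [-2, -2, -2]

v·u = (0)(-4) + (-2)(-4) + (-4)(-4) = 24
u·u = (-4)² + (-4)² + (-4)² = 48
proj_u(v) = (v·u / u·u) × u = (24/48) × u = (1/2) × u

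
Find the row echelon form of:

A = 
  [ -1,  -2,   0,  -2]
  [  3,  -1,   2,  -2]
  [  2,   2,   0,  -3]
Row operations:
R2 → R2 + (3)·R1
R3 → R3 + (2)·R1
R3 → R3 - (2/7)·R2

Resulting echelon form:
REF = 
  [   -1,    -2,     0,    -2]
  [    0,    -7,     2,    -8]
  [    0,     0,  -4/7, -33/7]

Rank = 3 (number of non-zero pivot rows).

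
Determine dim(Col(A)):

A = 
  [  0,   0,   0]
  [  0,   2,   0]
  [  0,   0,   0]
dim(Col(A)) = 1

Row reduce:
Swap R1 ↔ R2
REF = 
  [  0,   2,   0]
  [  0,   0,   0]
  [  0,   0,   0]
Pivot columns: 2 → 1 pivot.
dim(Col(A)) = number of pivot columns = 1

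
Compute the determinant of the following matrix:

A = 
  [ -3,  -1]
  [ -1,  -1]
For a 2×2 matrix, det = ad - bc = (-3)(-1) - (-1)(-1) = 2

det(A) = 2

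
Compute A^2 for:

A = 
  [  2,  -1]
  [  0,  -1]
A² = A·A:
A²[1,1] = (2)(2) + (-1)(0) = 4
A²[1,2] = (2)(-1) + (-1)(-1) = -1
A²[2,1] = (0)(2) + (-1)(0) = 0
A²[2,2] = (0)(-1) + (-1)(-1) = 1
A² = 
  [  4,  -1]
  [  0,   1]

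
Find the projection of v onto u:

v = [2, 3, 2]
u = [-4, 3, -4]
proj_u(v) = [28/41, -21/41, 28/41]

v·u = (2)(-4) + (3)(3) + (2)(-4) = -7
u·u = (-4)² + (3)² + (-4)² = 41
proj_u(v) = (v·u / u·u) × u = (-7/41) × u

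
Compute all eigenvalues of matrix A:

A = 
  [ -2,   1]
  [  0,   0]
λ = 0, -2

tr(A) = -2, det(A) = 0
Characteristic polynomial: λ² - tr(A)λ + det(A) = λ² + 2λ
λ² + 2λ = λ(λ + 2)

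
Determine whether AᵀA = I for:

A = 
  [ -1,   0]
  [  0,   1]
Yes

AᵀA = 
  [  1,   0]
  [  0,   1]
= I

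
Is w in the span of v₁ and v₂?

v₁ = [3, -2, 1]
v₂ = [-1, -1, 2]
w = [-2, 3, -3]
Yes

Form the augmented matrix and row-reduce:
[v₁|v₂|w] = 
  [  3,  -1,  -2]
  [ -2,  -1,   3]
  [  1,   2,  -3]
R2 → R2 + (2/3)·R1
R3 → R3 - (1/3)·R1
R3 → R3 + (7/5)·R2
REF = 
  [   3,   -1,   -2]
  [   0, -5/3,  5/3]
  [   0,    0,    0]

No row of the form [0 0 | nonzero], so the system is consistent. Back-substitution gives c₁ = -1, c₂ = -1: w = (-1)·v₁ + (-1)·v₂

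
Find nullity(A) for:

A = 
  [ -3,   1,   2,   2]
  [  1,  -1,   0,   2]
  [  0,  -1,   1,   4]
nullity(A) = 2

Row reduce:
R2 → R2 + (1/3)·R1
R3 → R3 - (3/2)·R2
REF = 
  [  -3,    1,    2,    2]
  [   0, -2/3,  2/3,  8/3]
  [   0,    0,    0,    0]
Pivot columns: 1, 2 → 2 pivots.
rank(A) = 2, so nullity(A) = 4 - 2 = 2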